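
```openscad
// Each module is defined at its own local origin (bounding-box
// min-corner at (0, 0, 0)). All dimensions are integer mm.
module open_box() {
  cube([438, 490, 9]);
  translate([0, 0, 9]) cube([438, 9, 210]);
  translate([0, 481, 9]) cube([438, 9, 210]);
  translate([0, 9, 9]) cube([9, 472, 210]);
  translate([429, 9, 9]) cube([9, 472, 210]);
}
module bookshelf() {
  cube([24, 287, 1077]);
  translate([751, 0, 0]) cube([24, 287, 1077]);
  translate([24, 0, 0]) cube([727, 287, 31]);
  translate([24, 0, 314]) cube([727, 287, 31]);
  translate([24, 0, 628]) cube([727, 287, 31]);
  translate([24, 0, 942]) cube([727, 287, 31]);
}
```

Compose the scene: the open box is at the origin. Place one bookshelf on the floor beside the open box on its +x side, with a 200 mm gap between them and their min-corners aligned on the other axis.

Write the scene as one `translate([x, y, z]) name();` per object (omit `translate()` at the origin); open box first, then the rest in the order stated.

open_box();
translate([638, 0, 0]) bookshelf();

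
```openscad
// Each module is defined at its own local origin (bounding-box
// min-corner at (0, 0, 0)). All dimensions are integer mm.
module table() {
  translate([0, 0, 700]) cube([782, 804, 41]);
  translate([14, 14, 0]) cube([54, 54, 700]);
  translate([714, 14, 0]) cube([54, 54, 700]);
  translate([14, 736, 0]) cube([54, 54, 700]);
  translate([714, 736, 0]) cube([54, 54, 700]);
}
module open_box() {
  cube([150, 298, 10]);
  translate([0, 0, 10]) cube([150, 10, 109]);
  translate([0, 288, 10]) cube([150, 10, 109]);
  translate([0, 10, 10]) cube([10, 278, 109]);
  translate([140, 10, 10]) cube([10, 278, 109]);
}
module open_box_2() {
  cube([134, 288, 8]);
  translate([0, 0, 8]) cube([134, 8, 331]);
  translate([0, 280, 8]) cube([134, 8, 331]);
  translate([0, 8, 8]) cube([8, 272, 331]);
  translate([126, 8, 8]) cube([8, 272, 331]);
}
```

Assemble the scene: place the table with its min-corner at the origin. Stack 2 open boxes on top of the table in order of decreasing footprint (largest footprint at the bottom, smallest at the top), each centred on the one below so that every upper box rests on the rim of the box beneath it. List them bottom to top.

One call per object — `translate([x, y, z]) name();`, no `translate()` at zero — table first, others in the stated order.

table();
translate([316, 253, 741]) open_box();
translate([324, 258, 860]) open_box_2();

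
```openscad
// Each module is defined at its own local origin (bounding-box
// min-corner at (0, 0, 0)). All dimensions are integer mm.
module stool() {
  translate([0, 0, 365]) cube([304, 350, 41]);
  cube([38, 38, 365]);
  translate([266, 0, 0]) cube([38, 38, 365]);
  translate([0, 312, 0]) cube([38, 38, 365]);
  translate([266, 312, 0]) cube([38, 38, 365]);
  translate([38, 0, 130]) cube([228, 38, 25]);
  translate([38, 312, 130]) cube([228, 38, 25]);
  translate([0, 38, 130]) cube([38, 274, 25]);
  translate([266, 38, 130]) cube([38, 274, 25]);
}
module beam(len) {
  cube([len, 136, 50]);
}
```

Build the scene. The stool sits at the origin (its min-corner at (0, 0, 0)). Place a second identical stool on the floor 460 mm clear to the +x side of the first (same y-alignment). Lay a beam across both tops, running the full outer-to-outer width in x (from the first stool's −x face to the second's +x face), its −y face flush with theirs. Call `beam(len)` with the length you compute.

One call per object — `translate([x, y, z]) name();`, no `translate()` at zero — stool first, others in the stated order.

stool();
translate([764, 0, 0]) stool();
translate([0, 0, 406]) beam(1068);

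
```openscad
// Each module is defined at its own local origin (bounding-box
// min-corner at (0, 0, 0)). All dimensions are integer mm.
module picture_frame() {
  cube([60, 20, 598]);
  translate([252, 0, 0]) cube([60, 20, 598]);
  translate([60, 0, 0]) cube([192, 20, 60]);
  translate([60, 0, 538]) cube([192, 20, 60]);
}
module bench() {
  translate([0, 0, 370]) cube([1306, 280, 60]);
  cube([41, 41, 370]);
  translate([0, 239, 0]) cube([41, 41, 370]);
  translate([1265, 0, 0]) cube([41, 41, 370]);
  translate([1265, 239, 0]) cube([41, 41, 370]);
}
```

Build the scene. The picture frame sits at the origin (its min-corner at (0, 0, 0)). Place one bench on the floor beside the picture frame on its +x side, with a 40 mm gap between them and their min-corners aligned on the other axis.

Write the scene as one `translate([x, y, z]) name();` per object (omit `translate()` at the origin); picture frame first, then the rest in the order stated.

picture_frame();
translate([352, 0, 0]) bench();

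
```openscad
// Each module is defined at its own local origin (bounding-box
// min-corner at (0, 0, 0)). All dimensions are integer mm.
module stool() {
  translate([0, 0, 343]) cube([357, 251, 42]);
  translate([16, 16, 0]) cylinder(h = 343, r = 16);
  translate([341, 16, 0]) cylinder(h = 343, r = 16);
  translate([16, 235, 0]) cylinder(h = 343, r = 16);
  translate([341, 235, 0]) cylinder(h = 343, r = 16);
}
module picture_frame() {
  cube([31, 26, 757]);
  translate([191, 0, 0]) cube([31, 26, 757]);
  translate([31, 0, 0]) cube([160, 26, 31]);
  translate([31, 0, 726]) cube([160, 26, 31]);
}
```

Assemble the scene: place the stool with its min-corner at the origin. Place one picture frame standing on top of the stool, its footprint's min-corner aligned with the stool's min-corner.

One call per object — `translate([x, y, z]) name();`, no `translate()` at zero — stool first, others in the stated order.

stool();
translate([0, 0, 385]) picture_frame();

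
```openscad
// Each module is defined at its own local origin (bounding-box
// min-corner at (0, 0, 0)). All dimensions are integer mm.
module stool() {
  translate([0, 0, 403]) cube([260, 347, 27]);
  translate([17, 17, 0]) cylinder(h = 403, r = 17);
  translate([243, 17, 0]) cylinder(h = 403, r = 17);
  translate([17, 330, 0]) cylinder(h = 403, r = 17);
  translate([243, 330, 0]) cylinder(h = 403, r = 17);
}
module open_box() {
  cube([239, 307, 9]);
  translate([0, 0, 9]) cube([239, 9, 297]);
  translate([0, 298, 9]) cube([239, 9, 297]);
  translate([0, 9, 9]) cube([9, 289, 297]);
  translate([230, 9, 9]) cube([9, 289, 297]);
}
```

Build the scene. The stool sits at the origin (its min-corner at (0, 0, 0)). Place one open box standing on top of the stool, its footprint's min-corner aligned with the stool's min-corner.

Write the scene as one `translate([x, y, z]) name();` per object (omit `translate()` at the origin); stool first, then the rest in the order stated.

stool();
translate([0, 0, 430]) open_box();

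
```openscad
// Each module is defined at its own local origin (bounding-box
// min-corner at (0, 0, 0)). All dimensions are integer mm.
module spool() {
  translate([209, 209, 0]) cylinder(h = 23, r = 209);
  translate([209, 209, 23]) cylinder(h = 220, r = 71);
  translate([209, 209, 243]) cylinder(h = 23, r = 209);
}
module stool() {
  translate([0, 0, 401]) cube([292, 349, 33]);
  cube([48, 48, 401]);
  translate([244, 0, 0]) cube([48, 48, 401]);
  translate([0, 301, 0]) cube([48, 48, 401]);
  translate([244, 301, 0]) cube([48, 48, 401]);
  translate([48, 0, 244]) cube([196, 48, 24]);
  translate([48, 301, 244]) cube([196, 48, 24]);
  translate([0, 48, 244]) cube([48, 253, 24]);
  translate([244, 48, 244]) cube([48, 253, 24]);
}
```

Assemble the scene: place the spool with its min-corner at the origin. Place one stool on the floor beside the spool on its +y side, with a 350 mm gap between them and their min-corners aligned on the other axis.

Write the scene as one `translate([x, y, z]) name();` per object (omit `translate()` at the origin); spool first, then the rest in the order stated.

spool();
translate([0, 768, 0]) stool();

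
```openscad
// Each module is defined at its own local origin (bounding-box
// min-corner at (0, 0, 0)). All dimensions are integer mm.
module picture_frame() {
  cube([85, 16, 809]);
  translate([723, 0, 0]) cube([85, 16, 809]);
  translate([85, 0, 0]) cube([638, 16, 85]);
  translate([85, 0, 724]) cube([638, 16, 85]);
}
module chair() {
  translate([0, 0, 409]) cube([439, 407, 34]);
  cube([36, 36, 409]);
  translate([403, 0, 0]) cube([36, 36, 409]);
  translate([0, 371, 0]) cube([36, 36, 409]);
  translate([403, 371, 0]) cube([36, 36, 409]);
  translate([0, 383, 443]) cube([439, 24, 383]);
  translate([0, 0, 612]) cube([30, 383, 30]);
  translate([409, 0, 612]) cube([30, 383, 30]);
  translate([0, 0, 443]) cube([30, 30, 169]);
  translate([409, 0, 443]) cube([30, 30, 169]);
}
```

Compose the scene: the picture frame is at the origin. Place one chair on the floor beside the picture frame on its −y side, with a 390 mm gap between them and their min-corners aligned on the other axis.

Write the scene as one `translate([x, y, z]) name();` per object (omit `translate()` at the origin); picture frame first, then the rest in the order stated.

picture_frame();
translate([0, -797, 0]) chair();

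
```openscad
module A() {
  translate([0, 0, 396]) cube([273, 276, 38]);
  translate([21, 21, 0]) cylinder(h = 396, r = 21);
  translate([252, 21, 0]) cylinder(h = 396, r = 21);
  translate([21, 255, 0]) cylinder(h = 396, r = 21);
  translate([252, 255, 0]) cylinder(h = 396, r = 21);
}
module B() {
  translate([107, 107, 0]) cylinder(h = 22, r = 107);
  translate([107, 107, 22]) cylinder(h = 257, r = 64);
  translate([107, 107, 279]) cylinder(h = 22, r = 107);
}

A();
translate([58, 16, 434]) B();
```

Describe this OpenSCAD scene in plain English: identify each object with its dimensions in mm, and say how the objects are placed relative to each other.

A is a four-legged stool. The seat is 273×276 mm, 38 mm thick, top at z = 434 mm. It stands on four round legs, each 42 mm in diameter, from z = 0 to the seat underside, each leg's axis is inset half a diameter from the nearest pair of seat edges (so the leg's bounding box is flush with the corner).

B is a spool: two coaxial disc flanges of radius 107 mm and thickness 22 mm, joined by a core cylinder of radius 64 mm and height 257 mm. The lower flange rests on z = 0 and the three cylinders share a vertical axis.

The spool is on top of the stool.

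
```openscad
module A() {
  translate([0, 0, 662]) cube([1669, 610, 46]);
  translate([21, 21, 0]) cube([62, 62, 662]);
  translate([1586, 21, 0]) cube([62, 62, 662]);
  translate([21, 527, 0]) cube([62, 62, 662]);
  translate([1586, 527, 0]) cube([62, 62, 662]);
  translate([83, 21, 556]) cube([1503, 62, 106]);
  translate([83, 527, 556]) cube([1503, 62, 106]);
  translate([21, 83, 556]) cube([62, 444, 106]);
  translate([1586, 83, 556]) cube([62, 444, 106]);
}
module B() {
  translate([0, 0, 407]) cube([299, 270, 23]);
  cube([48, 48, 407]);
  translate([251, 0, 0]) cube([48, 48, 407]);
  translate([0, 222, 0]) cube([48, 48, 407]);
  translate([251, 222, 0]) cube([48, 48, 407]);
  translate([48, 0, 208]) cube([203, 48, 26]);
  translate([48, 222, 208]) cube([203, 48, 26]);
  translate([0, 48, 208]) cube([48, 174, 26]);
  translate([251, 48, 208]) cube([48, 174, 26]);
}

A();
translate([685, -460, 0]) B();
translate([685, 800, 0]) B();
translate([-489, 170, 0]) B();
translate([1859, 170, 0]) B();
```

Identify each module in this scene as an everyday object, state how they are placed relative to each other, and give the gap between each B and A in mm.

A is a table. B is a stool. Four stools sit around the table at the −y, +y, −x, +x sides. The gap between each stool and the table is 190 mm.

Each stool's nearest face is 190 mm from the table's bounding box.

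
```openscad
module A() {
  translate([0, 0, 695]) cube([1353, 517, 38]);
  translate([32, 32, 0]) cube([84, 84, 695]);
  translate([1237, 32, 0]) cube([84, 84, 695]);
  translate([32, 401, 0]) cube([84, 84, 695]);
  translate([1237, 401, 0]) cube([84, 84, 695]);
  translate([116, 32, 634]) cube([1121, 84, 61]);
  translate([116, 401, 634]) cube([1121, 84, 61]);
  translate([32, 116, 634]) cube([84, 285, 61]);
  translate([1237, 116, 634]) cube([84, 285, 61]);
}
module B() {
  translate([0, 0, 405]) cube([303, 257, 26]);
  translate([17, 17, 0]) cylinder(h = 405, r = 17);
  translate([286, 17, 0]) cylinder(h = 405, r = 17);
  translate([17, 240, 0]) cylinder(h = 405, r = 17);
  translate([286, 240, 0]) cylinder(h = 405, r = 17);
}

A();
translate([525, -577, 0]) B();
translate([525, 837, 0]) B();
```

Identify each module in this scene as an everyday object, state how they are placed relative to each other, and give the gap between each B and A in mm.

Each stool's nearest face is 320 mm from the table's bounding box.

A is a table. B is a stool. Two stools sit around the table at the −y, +y sides. The gap between each stool and the table is 320 mm.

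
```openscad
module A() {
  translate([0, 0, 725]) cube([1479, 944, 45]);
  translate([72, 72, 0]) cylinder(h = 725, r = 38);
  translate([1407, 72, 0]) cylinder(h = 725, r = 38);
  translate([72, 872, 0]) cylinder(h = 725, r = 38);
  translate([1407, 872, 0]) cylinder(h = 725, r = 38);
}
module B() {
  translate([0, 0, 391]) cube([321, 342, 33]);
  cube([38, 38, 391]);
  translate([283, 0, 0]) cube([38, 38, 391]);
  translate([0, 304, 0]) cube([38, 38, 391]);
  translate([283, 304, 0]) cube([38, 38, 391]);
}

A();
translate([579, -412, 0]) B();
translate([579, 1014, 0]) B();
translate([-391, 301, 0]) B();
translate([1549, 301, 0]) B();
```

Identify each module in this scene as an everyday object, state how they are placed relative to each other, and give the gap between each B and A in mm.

Each stool's nearest face is 70 mm from the table's bounding box.

A is a table. B is a stool. Four stools sit around the table at the −y, +y, −x, +x sides. The gap between each stool and the table is 70 mm.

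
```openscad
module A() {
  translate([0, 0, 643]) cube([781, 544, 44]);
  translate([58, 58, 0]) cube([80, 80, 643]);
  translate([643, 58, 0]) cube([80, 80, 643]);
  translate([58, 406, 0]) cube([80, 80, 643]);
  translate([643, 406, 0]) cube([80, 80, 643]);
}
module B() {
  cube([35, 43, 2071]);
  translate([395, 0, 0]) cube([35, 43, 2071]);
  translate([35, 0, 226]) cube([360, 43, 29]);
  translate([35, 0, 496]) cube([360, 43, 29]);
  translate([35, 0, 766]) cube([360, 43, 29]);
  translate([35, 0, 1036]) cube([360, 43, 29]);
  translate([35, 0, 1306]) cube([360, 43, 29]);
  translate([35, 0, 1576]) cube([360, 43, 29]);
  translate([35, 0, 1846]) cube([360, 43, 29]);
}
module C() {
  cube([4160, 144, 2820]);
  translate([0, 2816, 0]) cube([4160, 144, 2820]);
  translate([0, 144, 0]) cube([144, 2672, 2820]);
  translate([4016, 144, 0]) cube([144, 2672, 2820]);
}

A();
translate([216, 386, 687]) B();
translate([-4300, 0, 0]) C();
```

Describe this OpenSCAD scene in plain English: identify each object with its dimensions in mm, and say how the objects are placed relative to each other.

A is a table with a 781×544 mm rectangular top, 44 mm thick, top surface at z = 687 mm, supported by four 80×80 mm square legs, each inset 58 mm from the nearest pair of top edges, running from the floor.

B is a wooden ladder with two side rails of 35×43 mm section and 2071 mm height, set 430 mm apart overall. Between them run 7 rectangular rungs (43 mm deep, 29 mm thick), front faces flush with the rails' −y face. The bottom of the first rung is 226 mm above the floor and each subsequent rung is 270 mm higher than the one below.

C is the wall frame of a small rectangular building: four walls, each 2820 mm tall and 144 mm thick, enclosing a footprint 4160 mm (x) by 2960 mm (y) outside-to-outside, with no floor or roof. The front and back walls (the −y and +y sides) span the full width; the two side walls fit between them.

The ladder is on top of the table. The house frame is on the floor beside the table on its −x side.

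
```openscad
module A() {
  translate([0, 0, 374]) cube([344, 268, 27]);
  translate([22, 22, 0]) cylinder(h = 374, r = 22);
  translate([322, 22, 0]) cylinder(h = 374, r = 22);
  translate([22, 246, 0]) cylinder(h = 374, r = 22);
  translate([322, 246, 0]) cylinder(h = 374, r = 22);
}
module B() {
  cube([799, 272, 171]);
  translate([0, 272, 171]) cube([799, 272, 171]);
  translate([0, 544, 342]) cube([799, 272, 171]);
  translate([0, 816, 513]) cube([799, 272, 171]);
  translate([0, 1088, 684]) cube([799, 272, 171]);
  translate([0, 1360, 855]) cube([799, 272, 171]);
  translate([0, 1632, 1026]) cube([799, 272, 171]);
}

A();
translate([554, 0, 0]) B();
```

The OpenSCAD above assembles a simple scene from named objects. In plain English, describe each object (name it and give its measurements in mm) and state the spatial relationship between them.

A is a four-legged stool. The seat is a 344×268×27 mm slab whose top surface is at z = 401 mm; four round legs, each 44 mm in diameter, run from the floor (z = 0) to the underside of the seat, each leg's axis is inset half a diameter from the nearest pair of seat edges (so the leg's bounding box is flush with the corner).

B is a run of 7 identical solid stair steps. Each tread is 799×272 mm and each step block is 171 mm high. Step 1 rests on the floor; step k is offset from step 1 by (k−1)×272 mm in y and (k−1)×171 mm in z.

The staircase is on the floor beside the stool on its +x side.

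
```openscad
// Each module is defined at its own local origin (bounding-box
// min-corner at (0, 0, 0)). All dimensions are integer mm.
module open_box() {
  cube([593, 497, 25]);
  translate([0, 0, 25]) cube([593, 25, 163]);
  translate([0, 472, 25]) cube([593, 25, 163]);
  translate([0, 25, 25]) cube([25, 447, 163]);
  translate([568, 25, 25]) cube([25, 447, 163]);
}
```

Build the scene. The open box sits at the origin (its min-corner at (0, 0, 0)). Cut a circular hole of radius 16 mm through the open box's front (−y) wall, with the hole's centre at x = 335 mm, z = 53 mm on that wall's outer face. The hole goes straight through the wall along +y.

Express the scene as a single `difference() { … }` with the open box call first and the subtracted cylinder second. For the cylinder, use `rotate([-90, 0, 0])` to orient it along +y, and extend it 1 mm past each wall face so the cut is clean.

difference() {
  open_box();
  translate([335, -1, 53]) rotate([-90, 0, 0]) cylinder(h = 27, r = 16);
}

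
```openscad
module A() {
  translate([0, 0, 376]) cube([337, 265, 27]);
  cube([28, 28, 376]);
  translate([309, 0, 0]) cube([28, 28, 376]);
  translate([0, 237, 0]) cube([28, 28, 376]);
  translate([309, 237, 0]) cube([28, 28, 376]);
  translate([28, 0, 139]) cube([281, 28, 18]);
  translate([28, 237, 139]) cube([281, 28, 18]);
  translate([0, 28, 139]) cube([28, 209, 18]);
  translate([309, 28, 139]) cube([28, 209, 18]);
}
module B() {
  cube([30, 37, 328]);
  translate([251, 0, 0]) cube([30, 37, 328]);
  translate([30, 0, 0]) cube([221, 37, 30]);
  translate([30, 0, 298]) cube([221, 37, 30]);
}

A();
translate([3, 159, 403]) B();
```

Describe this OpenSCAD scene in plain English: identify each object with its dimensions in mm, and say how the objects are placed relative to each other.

A is a four-legged stool. The seat is a 337×265×27 mm slab whose top surface is at z = 403 mm; four square legs, each 28×28 mm in cross-section, run from the floor (z = 0) to the underside of the seat, each flush with a corner of the seat. Four stretchers, 28 mm wide and 18 mm tall, connect adjacent legs with their undersides at z = 139 mm, each running between the inner faces of the legs it joins and aligned with the legs' outer faces on the other axis.

B is a picture frame with a 221×268 mm rectangular opening (x by z) and a uniform 30 mm border on every side. Frame depth is 37 mm along y. It is built from two vertical stiles running the full outside height and two horizontal rails spanning the gap between the stiles.

The picture frame is on top of the stool.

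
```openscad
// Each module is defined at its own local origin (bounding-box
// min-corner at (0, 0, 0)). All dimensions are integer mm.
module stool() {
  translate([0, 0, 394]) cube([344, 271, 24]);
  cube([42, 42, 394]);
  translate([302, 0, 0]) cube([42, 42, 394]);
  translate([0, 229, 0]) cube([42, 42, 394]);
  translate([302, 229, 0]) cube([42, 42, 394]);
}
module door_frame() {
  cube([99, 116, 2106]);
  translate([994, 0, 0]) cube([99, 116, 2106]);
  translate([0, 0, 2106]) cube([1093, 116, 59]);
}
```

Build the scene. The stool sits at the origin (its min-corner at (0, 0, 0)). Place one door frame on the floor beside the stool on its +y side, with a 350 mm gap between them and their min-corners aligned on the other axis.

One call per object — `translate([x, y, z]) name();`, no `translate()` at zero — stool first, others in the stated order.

stool();
translate([0, 621, 0]) door_frame();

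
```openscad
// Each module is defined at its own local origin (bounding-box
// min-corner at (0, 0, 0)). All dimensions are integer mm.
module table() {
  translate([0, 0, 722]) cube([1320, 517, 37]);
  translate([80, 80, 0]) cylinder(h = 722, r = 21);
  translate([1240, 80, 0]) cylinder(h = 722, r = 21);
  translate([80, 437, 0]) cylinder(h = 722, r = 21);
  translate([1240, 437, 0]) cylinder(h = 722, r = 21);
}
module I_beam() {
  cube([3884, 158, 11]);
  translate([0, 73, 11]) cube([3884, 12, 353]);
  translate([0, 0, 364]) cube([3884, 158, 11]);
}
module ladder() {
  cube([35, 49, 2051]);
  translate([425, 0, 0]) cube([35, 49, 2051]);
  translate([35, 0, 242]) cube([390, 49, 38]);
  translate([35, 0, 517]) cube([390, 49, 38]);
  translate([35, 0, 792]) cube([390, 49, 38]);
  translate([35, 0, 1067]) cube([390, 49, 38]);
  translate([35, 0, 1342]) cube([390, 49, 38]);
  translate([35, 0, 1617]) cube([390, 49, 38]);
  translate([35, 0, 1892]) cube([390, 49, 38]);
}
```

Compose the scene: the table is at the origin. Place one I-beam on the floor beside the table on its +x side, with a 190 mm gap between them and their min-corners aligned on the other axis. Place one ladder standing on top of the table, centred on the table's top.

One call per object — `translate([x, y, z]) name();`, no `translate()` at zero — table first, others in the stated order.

table();
translate([1510, 0, 0]) I_beam();
translate([430, 234, 759]) ladder();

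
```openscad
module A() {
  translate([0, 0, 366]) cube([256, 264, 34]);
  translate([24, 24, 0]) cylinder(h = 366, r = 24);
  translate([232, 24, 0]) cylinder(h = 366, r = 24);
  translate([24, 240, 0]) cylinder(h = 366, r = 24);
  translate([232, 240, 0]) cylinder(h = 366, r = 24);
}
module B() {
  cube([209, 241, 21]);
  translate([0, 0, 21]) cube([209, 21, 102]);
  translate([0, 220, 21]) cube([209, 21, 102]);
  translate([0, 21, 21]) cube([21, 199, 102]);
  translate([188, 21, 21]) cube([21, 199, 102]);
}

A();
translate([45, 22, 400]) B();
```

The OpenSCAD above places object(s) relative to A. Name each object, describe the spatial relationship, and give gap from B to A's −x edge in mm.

A is a stool. B is an open box. The open box is on top of the stool. The gap from the open box to the stool's −x edge is 45 mm.

The open box's min-x is at 45; the stool's min-x is 0; gap = 45 mm.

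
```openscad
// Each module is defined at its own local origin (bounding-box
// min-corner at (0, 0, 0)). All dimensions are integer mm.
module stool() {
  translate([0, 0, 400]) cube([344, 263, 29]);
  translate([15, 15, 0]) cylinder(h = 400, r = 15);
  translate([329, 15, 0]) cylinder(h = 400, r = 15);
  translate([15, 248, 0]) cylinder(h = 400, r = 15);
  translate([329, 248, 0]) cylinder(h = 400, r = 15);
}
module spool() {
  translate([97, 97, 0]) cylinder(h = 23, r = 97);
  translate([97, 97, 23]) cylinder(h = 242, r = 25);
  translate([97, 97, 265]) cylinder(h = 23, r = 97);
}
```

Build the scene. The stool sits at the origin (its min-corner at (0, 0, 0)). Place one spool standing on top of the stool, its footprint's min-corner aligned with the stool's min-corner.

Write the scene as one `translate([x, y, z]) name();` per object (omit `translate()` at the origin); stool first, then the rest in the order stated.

stool();
translate([0, 0, 429]) spool();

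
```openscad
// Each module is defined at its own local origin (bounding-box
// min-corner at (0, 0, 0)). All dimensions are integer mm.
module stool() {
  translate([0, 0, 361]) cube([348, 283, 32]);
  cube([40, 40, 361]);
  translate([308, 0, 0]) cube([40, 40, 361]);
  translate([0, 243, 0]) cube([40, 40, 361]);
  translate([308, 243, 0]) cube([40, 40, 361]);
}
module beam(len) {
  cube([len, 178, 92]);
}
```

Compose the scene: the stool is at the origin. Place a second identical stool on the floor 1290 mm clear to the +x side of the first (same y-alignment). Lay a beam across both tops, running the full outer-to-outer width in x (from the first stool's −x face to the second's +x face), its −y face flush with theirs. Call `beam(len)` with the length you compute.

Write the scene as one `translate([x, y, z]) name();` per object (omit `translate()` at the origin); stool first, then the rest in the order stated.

stool();
translate([1638, 0, 0]) stool();
translate([0, 0, 393]) beam(1986);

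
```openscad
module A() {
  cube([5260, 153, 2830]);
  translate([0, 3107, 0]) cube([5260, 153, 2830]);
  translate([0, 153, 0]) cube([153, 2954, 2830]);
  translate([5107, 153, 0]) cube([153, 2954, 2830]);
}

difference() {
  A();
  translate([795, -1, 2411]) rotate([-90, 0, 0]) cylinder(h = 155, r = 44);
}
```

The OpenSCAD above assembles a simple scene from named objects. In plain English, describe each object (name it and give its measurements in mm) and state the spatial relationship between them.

A is the wall frame of a small rectangular building: four walls, each 2830 mm tall and 153 mm thick, enclosing a footprint 5260 mm (x) by 3260 mm (y) outside-to-outside, with no floor or roof. The front and back walls (the −y and +y sides) span the full width; the two side walls fit between them.

The house frame has a circular hole of radius 44 mm through its front wall, centred at (x = 795, z = 2411).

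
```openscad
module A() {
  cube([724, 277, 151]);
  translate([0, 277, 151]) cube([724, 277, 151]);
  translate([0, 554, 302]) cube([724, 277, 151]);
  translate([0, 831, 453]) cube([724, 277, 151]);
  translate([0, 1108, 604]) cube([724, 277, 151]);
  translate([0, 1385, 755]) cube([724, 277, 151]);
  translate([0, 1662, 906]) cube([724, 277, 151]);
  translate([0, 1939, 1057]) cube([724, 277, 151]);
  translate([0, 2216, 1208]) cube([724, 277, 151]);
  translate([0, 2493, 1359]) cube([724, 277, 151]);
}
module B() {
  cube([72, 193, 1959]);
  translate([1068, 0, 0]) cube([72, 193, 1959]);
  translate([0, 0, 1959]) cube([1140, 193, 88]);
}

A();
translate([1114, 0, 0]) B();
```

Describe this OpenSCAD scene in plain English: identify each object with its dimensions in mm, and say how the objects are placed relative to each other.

A is a straight staircase of 10 solid steps. Each step is 724 mm wide (x), 277 mm deep (y, the going) and 151 mm tall (the rise). The first step rests on the floor; each subsequent step sits one going further in +y and one rise higher in +z, directly behind and above the previous step with no overlap.

B is a door frame. The clear opening is 996 mm wide and 1959 mm high. Two 72 mm wide jambs, 193 mm deep, stand either side of the opening from the floor to the top of the opening. A 88 mm thick head sits across the top of both jambs, spanning the full outside width of the frame.

The door frame is on the floor beside the staircase on its +x side.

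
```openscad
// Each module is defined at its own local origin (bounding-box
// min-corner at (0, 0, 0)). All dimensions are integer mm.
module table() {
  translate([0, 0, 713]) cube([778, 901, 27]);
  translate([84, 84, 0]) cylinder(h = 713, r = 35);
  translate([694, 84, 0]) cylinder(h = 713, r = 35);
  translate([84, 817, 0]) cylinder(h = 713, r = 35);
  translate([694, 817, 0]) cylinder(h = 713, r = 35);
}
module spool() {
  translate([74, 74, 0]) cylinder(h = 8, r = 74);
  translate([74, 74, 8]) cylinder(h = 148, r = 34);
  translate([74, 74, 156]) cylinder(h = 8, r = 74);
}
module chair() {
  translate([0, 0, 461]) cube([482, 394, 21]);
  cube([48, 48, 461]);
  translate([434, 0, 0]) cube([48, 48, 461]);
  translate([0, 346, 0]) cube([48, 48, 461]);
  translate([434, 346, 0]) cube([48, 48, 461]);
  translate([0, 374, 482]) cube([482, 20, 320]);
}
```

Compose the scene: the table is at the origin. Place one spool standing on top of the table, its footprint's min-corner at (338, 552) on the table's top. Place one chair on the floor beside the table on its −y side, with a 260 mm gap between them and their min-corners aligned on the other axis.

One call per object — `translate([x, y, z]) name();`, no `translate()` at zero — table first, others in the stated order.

table();
translate([338, 552, 740]) spool();
translate([0, -654, 0]) chair();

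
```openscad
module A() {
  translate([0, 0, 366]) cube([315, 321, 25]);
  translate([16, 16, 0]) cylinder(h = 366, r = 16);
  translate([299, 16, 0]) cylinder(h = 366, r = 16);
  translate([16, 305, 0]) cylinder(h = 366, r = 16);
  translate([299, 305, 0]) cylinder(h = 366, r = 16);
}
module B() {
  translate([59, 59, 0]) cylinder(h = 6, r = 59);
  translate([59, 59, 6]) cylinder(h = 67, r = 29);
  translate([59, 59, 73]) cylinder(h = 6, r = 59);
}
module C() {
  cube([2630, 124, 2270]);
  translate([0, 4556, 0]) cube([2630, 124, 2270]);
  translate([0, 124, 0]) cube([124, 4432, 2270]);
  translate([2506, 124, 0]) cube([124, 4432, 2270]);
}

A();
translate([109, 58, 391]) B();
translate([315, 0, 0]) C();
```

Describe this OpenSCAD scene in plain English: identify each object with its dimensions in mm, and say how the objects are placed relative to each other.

A is a four-legged stool. The seat is a 315×321×25 mm slab whose top surface is at z = 391 mm; four round legs, each 32 mm in diameter, run from the floor (z = 0) to the underside of the seat, each leg's axis is inset half a diameter from the nearest pair of seat edges (so the leg's bounding box is flush with the corner).

B is a spool: two coaxial disc flanges of radius 59 mm and thickness 6 mm, joined by a core cylinder of radius 29 mm and height 67 mm. The lower flange rests on z = 0 and the three cylinders share a vertical axis.

C is a box-shaped house frame (walls only): outside footprint 2630×4680 mm, wall height 2270 mm, wall thickness 124 mm. The two y-facing walls run the full x-width; the two x-facing walls fit between the inner faces of the y-facing walls.

The spool is on top of the stool. The house frame is against the stool's +x side, with their −y faces flush.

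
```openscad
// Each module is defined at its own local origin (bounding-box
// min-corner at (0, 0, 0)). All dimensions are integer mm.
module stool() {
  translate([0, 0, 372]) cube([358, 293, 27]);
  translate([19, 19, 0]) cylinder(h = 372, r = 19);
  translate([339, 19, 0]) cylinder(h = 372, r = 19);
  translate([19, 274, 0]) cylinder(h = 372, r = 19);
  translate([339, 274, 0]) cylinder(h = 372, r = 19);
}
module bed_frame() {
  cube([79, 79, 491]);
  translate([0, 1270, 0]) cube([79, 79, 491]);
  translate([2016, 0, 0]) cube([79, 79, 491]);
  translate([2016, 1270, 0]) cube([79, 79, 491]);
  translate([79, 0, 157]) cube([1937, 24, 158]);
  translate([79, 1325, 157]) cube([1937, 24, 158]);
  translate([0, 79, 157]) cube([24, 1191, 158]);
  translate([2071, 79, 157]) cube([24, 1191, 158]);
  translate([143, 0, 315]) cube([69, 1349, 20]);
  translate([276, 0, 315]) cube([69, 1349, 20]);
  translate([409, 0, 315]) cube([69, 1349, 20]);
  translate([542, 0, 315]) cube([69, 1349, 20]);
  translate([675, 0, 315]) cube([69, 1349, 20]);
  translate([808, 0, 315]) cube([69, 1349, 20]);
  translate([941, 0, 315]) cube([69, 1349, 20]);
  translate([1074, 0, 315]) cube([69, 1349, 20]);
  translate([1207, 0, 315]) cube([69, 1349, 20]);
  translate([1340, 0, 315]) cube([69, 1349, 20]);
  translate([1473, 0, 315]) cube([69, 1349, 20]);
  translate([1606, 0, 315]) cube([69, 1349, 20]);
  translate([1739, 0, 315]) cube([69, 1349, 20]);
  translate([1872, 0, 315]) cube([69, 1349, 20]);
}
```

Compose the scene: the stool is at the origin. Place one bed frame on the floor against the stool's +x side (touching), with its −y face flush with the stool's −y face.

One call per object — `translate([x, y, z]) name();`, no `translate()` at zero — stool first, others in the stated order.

stool();
translate([358, 0, 0]) bed_frame();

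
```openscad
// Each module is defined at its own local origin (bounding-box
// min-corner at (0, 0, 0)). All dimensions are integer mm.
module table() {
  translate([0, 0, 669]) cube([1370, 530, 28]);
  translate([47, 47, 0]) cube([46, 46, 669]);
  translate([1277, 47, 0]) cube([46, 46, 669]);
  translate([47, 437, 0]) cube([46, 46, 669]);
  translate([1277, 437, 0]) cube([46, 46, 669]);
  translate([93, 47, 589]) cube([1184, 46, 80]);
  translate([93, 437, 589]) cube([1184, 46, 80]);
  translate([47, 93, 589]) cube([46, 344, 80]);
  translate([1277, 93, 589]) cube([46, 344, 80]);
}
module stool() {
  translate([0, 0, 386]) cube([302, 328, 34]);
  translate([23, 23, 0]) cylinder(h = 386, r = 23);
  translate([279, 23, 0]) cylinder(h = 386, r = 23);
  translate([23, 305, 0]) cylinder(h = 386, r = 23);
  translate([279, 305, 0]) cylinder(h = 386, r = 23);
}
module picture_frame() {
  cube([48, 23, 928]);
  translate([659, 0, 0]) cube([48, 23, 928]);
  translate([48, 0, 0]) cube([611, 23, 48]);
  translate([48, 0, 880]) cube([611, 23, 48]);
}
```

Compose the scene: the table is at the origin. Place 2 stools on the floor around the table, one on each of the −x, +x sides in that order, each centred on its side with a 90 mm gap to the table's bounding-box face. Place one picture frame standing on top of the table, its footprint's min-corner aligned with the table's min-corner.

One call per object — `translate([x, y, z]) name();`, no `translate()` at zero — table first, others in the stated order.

table();
translate([-392, 101, 0]) stool();
translate([1460, 101, 0]) stool();
translate([0, 0, 697]) picture_frame();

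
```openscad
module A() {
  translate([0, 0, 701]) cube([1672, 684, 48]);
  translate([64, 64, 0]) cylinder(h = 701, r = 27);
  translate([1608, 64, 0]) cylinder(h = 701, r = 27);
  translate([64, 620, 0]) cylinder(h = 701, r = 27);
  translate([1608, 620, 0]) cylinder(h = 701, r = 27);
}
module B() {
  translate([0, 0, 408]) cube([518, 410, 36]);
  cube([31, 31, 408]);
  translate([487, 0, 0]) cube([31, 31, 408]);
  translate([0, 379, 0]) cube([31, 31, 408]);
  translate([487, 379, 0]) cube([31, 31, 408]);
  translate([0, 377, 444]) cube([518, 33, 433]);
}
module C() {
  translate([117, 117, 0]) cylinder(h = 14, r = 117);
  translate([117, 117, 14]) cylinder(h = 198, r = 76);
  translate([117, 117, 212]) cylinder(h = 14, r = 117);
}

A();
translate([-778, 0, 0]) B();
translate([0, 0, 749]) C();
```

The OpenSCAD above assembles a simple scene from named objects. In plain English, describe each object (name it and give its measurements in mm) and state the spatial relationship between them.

A is a table with a 1672×684 mm rectangular top, 48 mm thick, top surface at z = 749 mm, supported by four round legs of 54 mm diameter, each leg's bounding box inset 37 mm from the nearest pair of top edges, running from the floor.

B is a chair. The seat is a 518×410×36 mm slab with its top at z = 444 mm, on four 31×31 mm corner legs (flush with the seat edges, standing on z = 0). A flat backrest 33 mm thick, 433 mm tall, spans the full seat width and rises from the seat top along its +y edge, rear face flush with the rear of the seat.

C is a spool: two coaxial disc flanges of radius 117 mm and thickness 14 mm, joined by a core cylinder of radius 76 mm and height 198 mm. The lower flange rests on z = 0 and the three cylinders share a vertical axis.

The chair is on the floor beside the table on its −x side. The spool is on top of the table.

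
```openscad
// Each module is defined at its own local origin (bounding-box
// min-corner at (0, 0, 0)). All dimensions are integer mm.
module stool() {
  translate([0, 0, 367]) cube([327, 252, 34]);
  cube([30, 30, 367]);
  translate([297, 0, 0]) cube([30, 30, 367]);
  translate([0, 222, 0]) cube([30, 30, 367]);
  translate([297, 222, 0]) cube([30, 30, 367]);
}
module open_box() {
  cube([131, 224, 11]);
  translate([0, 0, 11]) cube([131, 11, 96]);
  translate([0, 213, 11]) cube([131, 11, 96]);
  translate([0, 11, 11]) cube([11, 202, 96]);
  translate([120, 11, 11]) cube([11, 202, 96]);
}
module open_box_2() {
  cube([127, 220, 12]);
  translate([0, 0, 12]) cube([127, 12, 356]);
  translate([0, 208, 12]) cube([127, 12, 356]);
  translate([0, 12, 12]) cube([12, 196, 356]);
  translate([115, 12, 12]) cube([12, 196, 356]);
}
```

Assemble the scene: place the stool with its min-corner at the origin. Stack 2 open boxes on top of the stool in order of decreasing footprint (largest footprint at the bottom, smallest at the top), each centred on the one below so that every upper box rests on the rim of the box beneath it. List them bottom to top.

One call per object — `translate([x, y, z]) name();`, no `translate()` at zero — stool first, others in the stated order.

stool();
translate([98, 14, 401]) open_box();
translate([100, 16, 508]) open_box_2();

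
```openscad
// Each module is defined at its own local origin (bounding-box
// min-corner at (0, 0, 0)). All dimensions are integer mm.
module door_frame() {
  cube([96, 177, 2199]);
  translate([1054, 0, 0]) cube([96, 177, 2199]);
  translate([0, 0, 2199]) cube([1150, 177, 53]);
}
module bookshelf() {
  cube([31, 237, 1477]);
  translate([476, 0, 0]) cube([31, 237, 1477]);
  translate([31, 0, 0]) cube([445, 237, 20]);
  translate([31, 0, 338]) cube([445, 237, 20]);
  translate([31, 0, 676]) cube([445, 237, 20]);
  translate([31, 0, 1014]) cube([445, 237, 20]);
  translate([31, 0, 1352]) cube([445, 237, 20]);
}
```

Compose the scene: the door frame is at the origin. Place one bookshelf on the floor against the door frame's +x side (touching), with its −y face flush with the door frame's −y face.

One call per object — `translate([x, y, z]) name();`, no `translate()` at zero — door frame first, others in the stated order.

door_frame();
translate([1150, 0, 0]) bookshelf();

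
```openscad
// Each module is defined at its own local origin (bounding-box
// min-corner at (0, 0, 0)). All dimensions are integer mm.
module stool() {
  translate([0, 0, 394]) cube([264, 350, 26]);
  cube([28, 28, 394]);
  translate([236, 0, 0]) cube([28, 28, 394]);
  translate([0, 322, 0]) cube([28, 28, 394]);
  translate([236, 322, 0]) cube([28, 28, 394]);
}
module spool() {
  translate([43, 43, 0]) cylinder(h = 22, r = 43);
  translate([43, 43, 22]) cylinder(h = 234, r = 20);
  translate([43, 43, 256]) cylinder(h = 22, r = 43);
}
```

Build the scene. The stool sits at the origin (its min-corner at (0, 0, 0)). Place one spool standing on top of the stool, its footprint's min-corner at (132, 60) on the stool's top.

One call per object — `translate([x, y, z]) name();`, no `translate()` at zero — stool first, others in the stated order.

stool();
translate([132, 60, 420]) spool();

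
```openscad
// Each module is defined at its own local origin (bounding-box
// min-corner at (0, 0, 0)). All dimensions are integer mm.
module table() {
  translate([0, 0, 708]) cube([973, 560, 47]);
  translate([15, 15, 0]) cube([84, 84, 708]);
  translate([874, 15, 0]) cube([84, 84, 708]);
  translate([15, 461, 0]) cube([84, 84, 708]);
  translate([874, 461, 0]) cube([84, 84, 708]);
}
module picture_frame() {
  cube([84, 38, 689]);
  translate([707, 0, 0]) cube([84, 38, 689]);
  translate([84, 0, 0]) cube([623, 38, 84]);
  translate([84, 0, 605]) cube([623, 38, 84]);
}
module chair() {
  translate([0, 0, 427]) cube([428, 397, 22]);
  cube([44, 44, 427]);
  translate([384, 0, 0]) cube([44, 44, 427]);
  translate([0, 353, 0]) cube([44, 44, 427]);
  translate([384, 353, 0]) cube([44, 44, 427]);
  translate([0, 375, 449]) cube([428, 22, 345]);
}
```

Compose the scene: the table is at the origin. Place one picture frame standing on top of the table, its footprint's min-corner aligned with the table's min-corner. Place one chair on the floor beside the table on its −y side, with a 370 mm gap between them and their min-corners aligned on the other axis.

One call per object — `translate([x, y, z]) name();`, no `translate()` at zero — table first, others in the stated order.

table();
translate([0, 0, 755]) picture_frame();
translate([0, -767, 0]) chair();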